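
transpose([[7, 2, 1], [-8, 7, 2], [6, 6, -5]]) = [[7, -8, 6], [2, 7, 6], [1, 2, -5]]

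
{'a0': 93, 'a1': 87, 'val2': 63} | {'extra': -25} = {'a0': 93, 'a1': 87, 'val2': 63, 'extra': -25}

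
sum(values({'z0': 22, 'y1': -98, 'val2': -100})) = 22 + (-98) + (-100)
= -176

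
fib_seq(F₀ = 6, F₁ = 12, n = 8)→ [6, 12, 18, 30, 48, 78, 126, 204]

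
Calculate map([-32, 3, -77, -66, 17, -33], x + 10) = [-22, 13, -67, -56, 27, -23]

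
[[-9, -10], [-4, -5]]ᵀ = [[-9, -4], [-10, -5]]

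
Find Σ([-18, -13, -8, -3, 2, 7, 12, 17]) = -4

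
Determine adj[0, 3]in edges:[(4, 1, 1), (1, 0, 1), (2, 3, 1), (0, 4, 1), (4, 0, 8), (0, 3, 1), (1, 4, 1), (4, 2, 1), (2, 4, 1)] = 1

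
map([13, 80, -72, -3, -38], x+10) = 13+10=23, 80+10=90, -72+10=-62, -3+10=7, -38+10=-28
= [23, 90, -62, 7, -28]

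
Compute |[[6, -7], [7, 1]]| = 55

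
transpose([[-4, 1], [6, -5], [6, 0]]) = [[-4, 6, 6], [1, -5, 0]]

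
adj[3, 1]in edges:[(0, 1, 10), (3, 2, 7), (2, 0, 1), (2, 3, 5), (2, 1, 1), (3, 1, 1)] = 1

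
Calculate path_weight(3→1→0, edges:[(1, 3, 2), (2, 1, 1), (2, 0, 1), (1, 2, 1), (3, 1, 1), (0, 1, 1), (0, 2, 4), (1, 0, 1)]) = w(3→1)=1 + w(1→0)=1
= 2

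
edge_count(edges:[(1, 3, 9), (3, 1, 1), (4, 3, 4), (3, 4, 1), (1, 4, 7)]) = 5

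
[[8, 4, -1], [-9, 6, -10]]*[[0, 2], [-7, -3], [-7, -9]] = C[0][0] = (8)*(0) + (4)*(-7) + (-1)*(-7) = -21
C[0][1] = (8)*(2) + (4)*(-3) + (-1)*(-9) = 13
C[1][0] = (-9)*(0) + (6)*(-7) + (-10)*(-7) = 28
C[1][1] = (-9)*(2) + (6)*(-3) + (-10)*(-9) = 54
= [[-21, 13], [28, 54]]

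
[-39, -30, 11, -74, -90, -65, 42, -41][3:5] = [-74, -90]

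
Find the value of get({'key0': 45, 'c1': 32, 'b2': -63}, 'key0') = 45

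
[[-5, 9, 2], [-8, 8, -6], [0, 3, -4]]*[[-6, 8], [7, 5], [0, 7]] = C[0][0] = (-5)*(-6) + (9)*(7) + (2)*(0) = 93
C[0][1] = (-5)*(8) + (9)*(5) + (2)*(7) = 19
C[1][0] = (-8)*(-6) + (8)*(7) + (-6)*(0) = 104
C[1][1] = (-8)*(8) + (8)*(5) + (-6)*(7) = -66
C[2][0] = (0)*(-6) + (3)*(7) + (-4)*(0) = 21
C[2][1] = (0)*(8) + (3)*(5) + (-4)*(7) = -13
= [[93, 19], [104, -66], [21, -13]]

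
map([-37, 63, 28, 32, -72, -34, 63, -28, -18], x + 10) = [-27, 73, 38, 42, -62, -24, 73, -18, -8]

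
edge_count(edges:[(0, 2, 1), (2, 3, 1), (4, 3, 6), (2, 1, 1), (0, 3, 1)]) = 5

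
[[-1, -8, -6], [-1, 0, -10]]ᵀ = [[-1, -1], [-8, 0], [-6, -10]]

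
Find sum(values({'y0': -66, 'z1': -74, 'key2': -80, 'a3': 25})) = -195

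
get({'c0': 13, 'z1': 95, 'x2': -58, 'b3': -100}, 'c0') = 13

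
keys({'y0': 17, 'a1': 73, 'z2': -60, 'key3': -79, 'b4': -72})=['y0', 'a1', 'z2', 'key3', 'b4']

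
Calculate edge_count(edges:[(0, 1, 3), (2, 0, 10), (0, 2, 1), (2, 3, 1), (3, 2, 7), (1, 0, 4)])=6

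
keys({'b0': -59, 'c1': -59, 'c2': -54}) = ['b0', 'c1', 'c2']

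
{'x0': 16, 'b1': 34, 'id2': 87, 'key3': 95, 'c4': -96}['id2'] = 87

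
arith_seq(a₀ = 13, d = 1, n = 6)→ a_0 = 13 + 0*1 = 13
a_1 = 13 + 1*1 = 14
a_2 = 13 + 2*1 = 15
...
= [13, 14, 15, 16, 17, 18]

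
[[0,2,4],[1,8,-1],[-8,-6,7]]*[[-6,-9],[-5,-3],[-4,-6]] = [[-26, -30], [-42, -27], [50, 48]]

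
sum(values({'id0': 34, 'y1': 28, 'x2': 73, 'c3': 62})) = 34 + 28 + 73 + 62
= 197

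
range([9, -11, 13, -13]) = 26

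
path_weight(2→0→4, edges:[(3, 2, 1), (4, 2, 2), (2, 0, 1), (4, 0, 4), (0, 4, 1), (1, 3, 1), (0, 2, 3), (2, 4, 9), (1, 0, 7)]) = 2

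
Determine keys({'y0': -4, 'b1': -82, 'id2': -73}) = ['y0', 'b1', 'id2']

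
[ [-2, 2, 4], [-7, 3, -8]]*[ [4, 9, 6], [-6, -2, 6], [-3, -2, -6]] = [[-32, -30, -24], [-22, -53, 24]]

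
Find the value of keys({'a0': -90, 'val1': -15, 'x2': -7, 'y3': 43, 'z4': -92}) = ['a0', 'val1', 'x2', 'y3', 'z4']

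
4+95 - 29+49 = 119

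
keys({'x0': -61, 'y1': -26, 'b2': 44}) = ['x0', 'y1', 'b2']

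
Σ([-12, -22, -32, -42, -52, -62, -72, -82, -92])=-468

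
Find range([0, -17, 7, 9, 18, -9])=35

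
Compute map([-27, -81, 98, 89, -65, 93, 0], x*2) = -27*2=-54, -81*2=-162, 98*2=196, 89*2=178, -65*2=-130, 93*2=186, 0*2=0
= [-54, -162, 196, 178, -130, 186, 0]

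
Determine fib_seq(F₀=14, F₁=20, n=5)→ [14, 20, 34, 54, 88]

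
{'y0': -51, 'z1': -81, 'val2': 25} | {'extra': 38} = {'y0': -51, 'z1': -81, 'val2': 25, 'extra': 38}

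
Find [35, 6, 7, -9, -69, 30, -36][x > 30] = [35]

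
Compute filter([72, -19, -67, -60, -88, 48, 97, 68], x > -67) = keep x where x > -67: 72✓, -19✓, -67✗, -60✓, -88✗, 48✓, 97✓, 68✓
= [72, -19, -60, 48, 97, 68]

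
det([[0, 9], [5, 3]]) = (0)*(3) - (9)*(5)
= -45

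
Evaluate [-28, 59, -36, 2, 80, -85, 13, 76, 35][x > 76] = [80]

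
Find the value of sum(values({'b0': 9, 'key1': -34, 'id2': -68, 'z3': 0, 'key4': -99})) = -192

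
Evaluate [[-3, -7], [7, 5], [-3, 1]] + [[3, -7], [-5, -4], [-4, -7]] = [[0, -14], [2, 1], [-7, -6]]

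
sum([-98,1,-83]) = (-98) + 1 + (-83)
= -180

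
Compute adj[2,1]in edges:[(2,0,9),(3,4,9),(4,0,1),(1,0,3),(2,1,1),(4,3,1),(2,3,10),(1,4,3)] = 1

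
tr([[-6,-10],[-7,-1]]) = diagonal: (-6) + (-1)
= -7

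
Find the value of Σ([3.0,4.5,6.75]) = 3.0 + 4.5 + 6.75
= 14.25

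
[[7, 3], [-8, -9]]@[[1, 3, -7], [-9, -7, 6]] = C[0][0] = (7)*(1) + (3)*(-9) = -20
C[0][1] = (7)*(3) + (3)*(-7) = 0
C[0][2] = (7)*(-7) + (3)*(6) = -31
C[1][0] = (-8)*(1) + (-9)*(-9) = 73
C[1][1] = (-8)*(3) + (-9)*(-7) = 39
C[1][2] = (-8)*(-7) + (-9)*(6) = 2
= [[-20, 0, -31], [73, 39, 2]]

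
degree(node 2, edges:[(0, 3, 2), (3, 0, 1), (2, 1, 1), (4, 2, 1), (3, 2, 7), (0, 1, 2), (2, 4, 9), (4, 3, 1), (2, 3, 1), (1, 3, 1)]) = incident: (2,1), (4,2), (3,2), (2,4), (2,3)
= 5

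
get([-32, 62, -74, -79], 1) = 62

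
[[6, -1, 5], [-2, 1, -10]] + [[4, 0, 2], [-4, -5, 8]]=[[10, -1, 7], [-6, -4, -2]]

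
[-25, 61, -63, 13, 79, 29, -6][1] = 61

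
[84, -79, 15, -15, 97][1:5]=[-79, 15, -15, 97]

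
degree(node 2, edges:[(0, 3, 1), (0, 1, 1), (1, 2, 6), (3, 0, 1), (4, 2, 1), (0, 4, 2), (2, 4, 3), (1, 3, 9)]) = 3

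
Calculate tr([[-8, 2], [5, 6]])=-2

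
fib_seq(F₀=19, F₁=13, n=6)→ F_2 = F_1 + F_0 = 32
F_3 = F_2 + F_1 = 45
F_4 = F_3 + F_2 = 77
...
= [19, 13, 32, 45, 77, 122]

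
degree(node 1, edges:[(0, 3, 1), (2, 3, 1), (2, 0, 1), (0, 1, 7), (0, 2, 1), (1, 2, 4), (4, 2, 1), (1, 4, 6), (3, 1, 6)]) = 4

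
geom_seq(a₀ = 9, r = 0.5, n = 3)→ a_0 = 9*0.5^0 = 9.0
a_1 = 9*0.5^1 = 4.5
a_2 = 9*0.5^2 = 2.25
= [9.0, 4.5, 2.25]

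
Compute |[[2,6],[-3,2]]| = (2)*(2) - (6)*(-3)
= 22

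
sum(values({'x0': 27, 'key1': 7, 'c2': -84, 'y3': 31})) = -19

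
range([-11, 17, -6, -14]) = 31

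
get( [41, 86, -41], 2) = -41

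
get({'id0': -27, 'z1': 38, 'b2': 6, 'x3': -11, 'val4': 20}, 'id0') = -27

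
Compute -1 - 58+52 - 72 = -79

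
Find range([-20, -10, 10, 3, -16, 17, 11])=37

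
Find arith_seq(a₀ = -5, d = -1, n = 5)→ a_0 = -5 + 0*-1 = -5
a_1 = -5 + 1*-1 = -6
a_2 = -5 + 2*-1 = -7
...
= [-5, -6, -7, -8, -9]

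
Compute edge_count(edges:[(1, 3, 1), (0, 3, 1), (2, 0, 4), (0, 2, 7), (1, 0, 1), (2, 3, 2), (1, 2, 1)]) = 7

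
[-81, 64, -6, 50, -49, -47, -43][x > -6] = [64, 50]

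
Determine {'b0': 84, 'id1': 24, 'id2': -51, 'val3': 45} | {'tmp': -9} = {'b0': 84, 'id1': 24, 'id2': -51, 'val3': 45, 'tmp': -9}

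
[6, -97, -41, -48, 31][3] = -48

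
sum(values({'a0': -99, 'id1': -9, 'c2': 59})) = (-99) + (-9) + 59
= -49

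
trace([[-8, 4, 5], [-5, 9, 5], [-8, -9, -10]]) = -9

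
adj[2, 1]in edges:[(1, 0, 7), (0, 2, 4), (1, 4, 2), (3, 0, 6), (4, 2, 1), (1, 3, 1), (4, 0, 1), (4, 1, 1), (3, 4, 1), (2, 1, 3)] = 3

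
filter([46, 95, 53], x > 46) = keep x where x > 46: 46✗, 95✓, 53✓
= [95, 53]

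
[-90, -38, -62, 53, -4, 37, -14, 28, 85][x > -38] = keep x where x > -38: -90✗, -38✗, -62✗, 53✓, -4✓, 37✓, -14✓, 28✓, 85✓
= [53, -4, 37, -14, 28, 85]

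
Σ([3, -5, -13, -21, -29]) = -65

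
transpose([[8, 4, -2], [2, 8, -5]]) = [[8, 2], [4, 8], [-2, -5]]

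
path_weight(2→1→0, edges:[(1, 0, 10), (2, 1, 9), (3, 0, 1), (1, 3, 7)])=w(2→1)=9 + w(1→0)=10
= 19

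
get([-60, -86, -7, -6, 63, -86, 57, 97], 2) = -7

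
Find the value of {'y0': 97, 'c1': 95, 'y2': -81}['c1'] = 95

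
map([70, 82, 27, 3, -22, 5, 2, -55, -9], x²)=[4900, 6724, 729, 9, 484, 25, 4, 3025, 81]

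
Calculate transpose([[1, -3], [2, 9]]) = [[1, 2], [-3, 9]]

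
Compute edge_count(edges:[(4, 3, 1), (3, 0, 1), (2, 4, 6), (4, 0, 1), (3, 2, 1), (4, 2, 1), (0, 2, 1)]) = 7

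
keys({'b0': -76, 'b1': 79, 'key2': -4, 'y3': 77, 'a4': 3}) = ['b0', 'b1', 'key2', 'y3', 'a4']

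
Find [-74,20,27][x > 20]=keep x where x > 20: -74✗, 20✗, 27✓
= [27]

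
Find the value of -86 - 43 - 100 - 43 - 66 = -338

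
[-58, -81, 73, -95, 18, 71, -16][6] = -16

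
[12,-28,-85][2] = -85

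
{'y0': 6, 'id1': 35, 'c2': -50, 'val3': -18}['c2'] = -50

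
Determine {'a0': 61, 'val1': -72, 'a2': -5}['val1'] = -72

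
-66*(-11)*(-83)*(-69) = 4157802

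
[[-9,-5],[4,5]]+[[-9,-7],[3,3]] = [[-18, -12], [7, 8]]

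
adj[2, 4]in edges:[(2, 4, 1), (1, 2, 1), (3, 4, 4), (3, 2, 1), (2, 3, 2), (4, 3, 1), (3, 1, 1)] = 1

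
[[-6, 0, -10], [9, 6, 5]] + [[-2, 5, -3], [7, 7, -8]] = [[-8, 5, -13], [16, 13, -3]]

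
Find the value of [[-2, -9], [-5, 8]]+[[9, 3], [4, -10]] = [[7, -6], [-1, -2]]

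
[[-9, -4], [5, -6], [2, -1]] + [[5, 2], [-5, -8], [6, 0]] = [[-4, -2], [0, -14], [8, -1]]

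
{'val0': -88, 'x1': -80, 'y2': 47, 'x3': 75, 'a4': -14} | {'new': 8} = {'val0': -88, 'x1': -80, 'y2': 47, 'x3': 75, 'a4': -14, 'new': 8}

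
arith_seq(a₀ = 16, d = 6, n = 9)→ a_0 = 16 + 0*6 = 16
a_1 = 16 + 1*6 = 22
a_2 = 16 + 2*6 = 28
...
= [16, 22, 28, 34, 40, 46, 52, 58, 64]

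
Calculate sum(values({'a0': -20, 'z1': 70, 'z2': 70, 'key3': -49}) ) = (-20) + 70 + 70 + (-49)
= 71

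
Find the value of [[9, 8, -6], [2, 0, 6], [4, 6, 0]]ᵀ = [[9, 2, 4], [8, 0, 6], [-6, 6, 0]]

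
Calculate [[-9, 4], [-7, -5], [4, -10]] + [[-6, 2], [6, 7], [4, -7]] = [[-15, 6], [-1, 2], [8, -17]]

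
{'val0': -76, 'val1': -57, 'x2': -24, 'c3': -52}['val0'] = -76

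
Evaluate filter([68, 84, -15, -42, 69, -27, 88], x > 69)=keep x where x > 69: 68✗, 84✓, -15✗, -42✗, 69✗, -27✗, 88✓
= [84, 88]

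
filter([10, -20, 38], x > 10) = [38]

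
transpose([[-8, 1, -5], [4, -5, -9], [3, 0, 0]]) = [[-8, 4, 3], [1, -5, 0], [-5, -9, 0]]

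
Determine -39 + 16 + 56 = 33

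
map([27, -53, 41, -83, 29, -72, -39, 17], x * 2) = 27*2=54, -53*2=-106, 41*2=82, -83*2=-166, 29*2=58, -72*2=-144, -39*2=-78, 17*2=34
= [54, -106, 82, -166, 58, -144, -78, 34]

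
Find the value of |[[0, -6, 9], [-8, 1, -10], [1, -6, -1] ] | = 531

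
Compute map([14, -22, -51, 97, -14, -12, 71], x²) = (14)²=196, (-22)²=484, (-51)²=2601, (97)²=9409, (-14)²=196, (-12)²=144, (71)²=5041
= [196, 484, 2601, 9409, 196, 144, 5041]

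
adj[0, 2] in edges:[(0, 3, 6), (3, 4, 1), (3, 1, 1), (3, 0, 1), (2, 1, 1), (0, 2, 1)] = 1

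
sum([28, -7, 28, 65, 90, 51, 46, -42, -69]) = 190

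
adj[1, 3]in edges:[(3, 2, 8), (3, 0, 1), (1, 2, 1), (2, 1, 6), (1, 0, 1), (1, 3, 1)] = 1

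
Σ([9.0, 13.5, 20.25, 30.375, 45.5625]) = 9.0 + 13.5 + 20.25 + 30.375 + 45.5625
= 118.6875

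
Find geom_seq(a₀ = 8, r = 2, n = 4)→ [8, 16, 32, 64]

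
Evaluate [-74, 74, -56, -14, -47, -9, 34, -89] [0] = -74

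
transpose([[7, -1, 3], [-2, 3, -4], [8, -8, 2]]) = [[7, -2, 8], [-1, 3, -8], [3, -4, 2]]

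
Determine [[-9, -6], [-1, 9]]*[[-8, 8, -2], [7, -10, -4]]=[[30, -12, 42], [71, -98, -34]]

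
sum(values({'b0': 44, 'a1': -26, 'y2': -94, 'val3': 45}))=-31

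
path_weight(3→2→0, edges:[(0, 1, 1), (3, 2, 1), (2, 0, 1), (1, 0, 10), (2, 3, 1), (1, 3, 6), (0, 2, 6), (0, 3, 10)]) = w(3→2)=1 + w(2→0)=1
= 2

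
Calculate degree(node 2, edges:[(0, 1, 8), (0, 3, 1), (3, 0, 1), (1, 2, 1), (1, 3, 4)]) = incident: (1,2)
= 1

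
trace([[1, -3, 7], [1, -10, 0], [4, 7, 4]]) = diagonal: 1 + (-10) + 4
= -5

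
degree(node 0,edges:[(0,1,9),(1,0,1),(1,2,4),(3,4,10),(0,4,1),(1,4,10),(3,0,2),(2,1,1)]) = 4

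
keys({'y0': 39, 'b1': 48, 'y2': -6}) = ['y0', 'b1', 'y2']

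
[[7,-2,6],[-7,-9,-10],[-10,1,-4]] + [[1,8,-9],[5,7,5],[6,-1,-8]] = [[8, 6, -3], [-2, -2, -5], [-4, 0, -12]]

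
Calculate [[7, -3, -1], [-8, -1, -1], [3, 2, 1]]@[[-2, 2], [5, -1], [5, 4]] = [[-34, 13], [6, -19], [9, 8]]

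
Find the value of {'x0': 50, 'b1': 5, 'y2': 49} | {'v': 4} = {'x0': 50, 'b1': 5, 'y2': 49, 'v': 4}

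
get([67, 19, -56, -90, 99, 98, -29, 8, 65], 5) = 98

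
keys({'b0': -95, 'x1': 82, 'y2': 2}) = ['b0', 'x1', 'y2']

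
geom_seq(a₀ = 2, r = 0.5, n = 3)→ a_0 = 2*0.5^0 = 2.0
a_1 = 2*0.5^1 = 1.0
a_2 = 2*0.5^2 = 0.5
= [2.0, 1.0, 0.5]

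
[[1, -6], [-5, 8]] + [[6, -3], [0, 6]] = [[7, -9], [-5, 14]]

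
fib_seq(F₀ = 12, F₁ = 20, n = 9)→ F_2 = F_1 + F_0 = 32
F_3 = F_2 + F_1 = 52
F_4 = F_3 + F_2 = 84
...
= [12, 20, 32, 52, 84, 136, 220, 356, 576]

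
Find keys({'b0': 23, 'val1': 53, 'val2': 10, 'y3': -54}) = ['b0', 'val1', 'val2', 'y3']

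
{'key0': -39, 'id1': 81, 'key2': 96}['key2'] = 96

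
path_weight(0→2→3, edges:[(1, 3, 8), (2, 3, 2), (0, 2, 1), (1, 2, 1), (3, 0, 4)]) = 3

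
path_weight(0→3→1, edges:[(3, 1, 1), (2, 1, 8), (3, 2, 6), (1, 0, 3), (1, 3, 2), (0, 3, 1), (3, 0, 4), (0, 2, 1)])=2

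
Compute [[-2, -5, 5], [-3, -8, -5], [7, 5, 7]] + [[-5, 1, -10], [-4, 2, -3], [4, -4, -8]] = [[-7, -4, -5], [-7, -6, -8], [11, 1, -1]]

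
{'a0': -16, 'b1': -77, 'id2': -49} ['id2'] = -49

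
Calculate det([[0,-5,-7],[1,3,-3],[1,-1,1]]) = (1)*(0)*det([[3, -3], [-1, 1]]) + (-1)*(-5)*det([[1, -3], [1, 1]]) + (1)*(-7)*det([[1, 3], [1, -1]])
= 0 + 20 + 28
= 48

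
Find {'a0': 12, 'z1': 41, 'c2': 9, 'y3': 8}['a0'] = 12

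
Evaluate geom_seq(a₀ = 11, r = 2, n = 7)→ a_0 = 11*2^0 = 11
a_1 = 11*2^1 = 22
a_2 = 11*2^2 = 44
...
= [11, 22, 44, 88, 176, 352, 704]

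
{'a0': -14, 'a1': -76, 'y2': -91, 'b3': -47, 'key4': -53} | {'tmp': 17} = {'a0': -14, 'a1': -76, 'y2': -91, 'b3': -47, 'key4': -53, 'tmp': 17}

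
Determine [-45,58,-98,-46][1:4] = [58, -98, -46]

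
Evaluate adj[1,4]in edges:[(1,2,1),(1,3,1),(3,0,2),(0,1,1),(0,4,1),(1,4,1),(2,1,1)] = 1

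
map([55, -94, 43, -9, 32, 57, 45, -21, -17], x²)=[3025, 8836, 1849, 81, 1024, 3249, 2025, 441, 289]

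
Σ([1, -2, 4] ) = 1 + -2 + 4
= 3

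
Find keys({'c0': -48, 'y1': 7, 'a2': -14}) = ['c0', 'y1', 'a2']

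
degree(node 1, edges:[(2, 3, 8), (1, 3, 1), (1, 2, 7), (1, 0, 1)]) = incident: (1,3), (1,2), (1,0)
= 3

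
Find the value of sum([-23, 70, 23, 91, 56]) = (-23) + 70 + 23 + 91 + 56
= 217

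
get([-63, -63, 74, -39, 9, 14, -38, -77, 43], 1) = -63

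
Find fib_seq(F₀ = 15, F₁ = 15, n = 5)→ F_2 = F_1 + F_0 = 30
F_3 = F_2 + F_1 = 45
F_4 = F_3 + F_2 = 75
= [15, 15, 30, 45, 75]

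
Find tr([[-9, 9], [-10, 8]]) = -1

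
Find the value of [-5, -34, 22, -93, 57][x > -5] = keep x where x > -5: -5✗, -34✗, 22✓, -93✗, 57✓
= [22, 57]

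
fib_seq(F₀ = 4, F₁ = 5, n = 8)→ F_2 = F_1 + F_0 = 9
F_3 = F_2 + F_1 = 14
F_4 = F_3 + F_2 = 23
...
= [4, 5, 9, 14, 23, 37, 60, 97]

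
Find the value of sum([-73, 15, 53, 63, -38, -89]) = -69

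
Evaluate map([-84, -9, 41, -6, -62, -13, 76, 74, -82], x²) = (-84)²=7056, (-9)²=81, (41)²=1681, (-6)²=36, (-62)²=3844, (-13)²=169, (76)²=5776, (74)²=5476, (-82)²=6724
= [7056, 81, 1681, 36, 3844, 169, 5776, 5476, 6724]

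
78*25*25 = 48750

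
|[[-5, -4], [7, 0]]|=(-5)*(0) - (-4)*(7)
= 28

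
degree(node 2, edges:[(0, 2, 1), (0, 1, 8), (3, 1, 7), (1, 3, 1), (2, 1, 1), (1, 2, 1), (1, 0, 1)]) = 3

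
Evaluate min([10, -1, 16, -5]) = -5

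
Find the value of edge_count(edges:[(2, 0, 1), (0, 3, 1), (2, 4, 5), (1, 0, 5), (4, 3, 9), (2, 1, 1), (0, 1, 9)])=7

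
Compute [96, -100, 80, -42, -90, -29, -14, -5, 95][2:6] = [80, -42, -90, -29]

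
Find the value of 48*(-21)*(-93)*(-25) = -2343600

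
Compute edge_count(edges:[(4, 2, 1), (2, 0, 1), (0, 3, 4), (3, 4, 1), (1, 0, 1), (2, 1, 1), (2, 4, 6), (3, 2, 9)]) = 8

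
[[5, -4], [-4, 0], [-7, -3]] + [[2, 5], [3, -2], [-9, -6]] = [[7, 1], [-1, -2], [-16, -9]]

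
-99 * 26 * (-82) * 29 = 6120972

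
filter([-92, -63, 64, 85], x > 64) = keep x where x > 64: -92✗, -63✗, 64✗, 85✓
= [85]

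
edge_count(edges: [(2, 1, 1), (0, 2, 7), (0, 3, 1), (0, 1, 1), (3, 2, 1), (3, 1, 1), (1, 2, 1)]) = 7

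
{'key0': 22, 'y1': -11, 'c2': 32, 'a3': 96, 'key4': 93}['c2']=32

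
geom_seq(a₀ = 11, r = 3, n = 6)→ a_0 = 11*3^0 = 11
a_1 = 11*3^1 = 33
a_2 = 11*3^2 = 99
...
= [11, 33, 99, 297, 891, 2673]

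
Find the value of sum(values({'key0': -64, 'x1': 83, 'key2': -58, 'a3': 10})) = -29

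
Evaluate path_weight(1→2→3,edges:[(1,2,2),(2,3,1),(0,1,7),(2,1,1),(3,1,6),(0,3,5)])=w(1→2)=2 + w(2→3)=1
= 3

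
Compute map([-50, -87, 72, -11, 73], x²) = [2500, 7569, 5184, 121, 5329]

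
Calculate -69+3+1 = -65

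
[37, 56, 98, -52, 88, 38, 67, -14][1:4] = [56, 98, -52]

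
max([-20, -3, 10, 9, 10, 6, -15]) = 10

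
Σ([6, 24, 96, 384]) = 510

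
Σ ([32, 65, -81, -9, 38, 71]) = 116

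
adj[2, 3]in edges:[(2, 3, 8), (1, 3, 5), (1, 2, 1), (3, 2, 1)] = 8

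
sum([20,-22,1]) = 20 + (-22) + 1
= -1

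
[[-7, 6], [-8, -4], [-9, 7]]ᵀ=[[-7, -8, -9], [6, -4, 7]]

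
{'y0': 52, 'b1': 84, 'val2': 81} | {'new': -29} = {'y0': 52, 'b1': 84, 'val2': 81, 'new': -29}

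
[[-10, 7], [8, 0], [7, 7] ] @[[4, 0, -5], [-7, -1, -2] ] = [[-89, -7, 36], [32, 0, -40], [-21, -7, -49]]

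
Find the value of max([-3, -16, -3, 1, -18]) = 1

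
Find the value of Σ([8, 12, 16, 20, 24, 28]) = 8 + 12 + 16 + 20 + 24 + 28
= 108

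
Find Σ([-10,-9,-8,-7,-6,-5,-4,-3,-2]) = -54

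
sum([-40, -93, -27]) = -160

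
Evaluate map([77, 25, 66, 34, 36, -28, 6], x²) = (77)²=5929, (25)²=625, (66)²=4356, (34)²=1156, (36)²=1296, (-28)²=784, (6)²=36
= [5929, 625, 4356, 1156, 1296, 784, 36]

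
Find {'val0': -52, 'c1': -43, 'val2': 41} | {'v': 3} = {'val0': -52, 'c1': -43, 'val2': 41, 'v': 3}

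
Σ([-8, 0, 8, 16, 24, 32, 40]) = (-8) + 0 + 8 + 16 + 24 + 32 + 40
= 112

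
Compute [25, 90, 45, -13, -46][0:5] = [25, 90, 45, -13, -46]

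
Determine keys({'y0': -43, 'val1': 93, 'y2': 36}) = ['y0', 'val1', 'y2']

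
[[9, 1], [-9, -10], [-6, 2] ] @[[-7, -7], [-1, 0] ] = C[0][0] = (9)*(-7) + (1)*(-1) = -64
C[0][1] = (9)*(-7) + (1)*(0) = -63
C[1][0] = (-9)*(-7) + (-10)*(-1) = 73
C[1][1] = (-9)*(-7) + (-10)*(0) = 63
C[2][0] = (-6)*(-7) + (2)*(-1) = 40
C[2][1] = (-6)*(-7) + (2)*(0) = 42
= [[-64, -63], [73, 63], [40, 42]]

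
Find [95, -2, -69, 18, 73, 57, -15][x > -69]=keep x where x > -69: 95✓, -2✓, -69✗, 18✓, 73✓, 57✓, -15✓
= [95, -2, 18, 73, 57, -15]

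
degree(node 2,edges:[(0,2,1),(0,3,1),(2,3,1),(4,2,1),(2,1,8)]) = 4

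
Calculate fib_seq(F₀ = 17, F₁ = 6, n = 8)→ [17, 6, 23, 29, 52, 81, 133, 214]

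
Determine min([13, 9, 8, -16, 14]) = -16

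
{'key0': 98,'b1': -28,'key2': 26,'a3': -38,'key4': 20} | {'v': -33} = {'key0': 98, 'b1': -28, 'key2': 26, 'a3': -38, 'key4': 20, 'v': -33}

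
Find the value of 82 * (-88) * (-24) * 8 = 1385472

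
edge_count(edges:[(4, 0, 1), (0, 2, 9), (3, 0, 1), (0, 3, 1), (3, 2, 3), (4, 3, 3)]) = 6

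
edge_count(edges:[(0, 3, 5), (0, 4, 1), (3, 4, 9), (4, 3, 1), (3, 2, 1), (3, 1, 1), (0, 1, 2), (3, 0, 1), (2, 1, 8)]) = 9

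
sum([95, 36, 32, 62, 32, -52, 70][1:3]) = 68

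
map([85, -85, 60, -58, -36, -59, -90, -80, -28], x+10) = [95, -75, 70, -48, -26, -49, -80, -70, -18]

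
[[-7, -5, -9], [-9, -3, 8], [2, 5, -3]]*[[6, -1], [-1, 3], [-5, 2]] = [[8, -26], [-91, 16], [22, 7]]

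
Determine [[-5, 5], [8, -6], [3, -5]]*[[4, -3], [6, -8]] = [[10, -25], [-4, 24], [-18, 31]]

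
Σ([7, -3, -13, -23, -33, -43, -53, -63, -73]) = 7 + (-3) + (-13) + (-23) + (-33) + (-43) + (-53) + (-63) + (-73)
= -297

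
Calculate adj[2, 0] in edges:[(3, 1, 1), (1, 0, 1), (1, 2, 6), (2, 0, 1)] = 1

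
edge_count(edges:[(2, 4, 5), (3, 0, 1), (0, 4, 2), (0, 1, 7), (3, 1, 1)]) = 5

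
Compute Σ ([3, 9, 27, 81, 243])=3 + 9 + 27 + 81 + 243
= 363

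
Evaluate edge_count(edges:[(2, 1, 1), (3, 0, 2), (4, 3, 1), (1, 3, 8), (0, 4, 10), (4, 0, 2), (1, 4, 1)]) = 7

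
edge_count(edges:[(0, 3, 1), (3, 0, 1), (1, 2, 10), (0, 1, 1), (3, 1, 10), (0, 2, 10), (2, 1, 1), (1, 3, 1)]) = 8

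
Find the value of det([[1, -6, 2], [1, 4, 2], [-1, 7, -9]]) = (1)*(1)*det([[4, 2], [7, -9]]) + (-1)*(-6)*det([[1, 2], [-1, -9]]) + (1)*(2)*det([[1, 4], [-1, 7]])
= -50 + -42 + 22
= -70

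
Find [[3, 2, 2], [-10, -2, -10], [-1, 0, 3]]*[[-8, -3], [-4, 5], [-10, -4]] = C[0][0] = (3)*(-8) + (2)*(-4) + (2)*(-10) = -52
C[0][1] = (3)*(-3) + (2)*(5) + (2)*(-4) = -7
C[1][0] = (-10)*(-8) + (-2)*(-4) + (-10)*(-10) = 188
C[1][1] = (-10)*(-3) + (-2)*(5) + (-10)*(-4) = 60
C[2][0] = (-1)*(-8) + (0)*(-4) + (3)*(-10) = -22
C[2][1] = (-1)*(-3) + (0)*(5) + (3)*(-4) = -9
= [[-52, -7], [188, 60], [-22, -9]]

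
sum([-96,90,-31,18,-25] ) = -44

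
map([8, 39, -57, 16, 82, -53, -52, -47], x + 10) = [18, 49, -47, 26, 92, -43, -42, -37]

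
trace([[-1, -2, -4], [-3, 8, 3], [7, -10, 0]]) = diagonal: (-1) + 8 + 0
= 7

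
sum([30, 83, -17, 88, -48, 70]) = 30 + 83 + (-17) + 88 + (-48) + 70
= 206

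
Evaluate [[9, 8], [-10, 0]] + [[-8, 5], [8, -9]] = [[1, 13], [-2, -9]]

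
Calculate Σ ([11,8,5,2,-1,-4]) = 11 + 8 + 5 + 2 + (-1) + (-4)
= 21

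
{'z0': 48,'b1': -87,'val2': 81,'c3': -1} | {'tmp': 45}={'z0': 48, 'b1': -87, 'val2': 81, 'c3': -1, 'tmp': 45}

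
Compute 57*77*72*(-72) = -22752576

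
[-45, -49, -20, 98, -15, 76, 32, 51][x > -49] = [-45, -20, 98, -15, 76, 32, 51]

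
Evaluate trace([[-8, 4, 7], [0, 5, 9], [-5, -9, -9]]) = -12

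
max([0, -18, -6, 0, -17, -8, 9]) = 9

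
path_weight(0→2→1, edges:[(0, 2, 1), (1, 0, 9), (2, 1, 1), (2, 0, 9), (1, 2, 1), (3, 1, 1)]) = 2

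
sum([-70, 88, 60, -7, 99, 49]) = 219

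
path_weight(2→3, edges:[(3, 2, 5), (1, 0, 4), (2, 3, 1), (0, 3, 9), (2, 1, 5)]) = w(2→3)=1
= 1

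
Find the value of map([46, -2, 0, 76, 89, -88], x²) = [2116, 4, 0, 5776, 7921, 7744]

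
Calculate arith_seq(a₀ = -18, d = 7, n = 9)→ [-18, -11, -4, 3, 10, 17, 24, 31, 38]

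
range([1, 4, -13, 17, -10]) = 30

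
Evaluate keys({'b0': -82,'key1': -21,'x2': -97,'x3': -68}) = ['b0', 'key1', 'x2', 'x3']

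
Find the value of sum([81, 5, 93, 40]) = 219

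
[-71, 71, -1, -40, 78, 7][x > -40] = keep x where x > -40: -71✗, 71✓, -1✓, -40✗, 78✓, 7✓
= [71, -1, 78, 7]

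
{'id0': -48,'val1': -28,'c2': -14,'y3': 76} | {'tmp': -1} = {'id0': -48, 'val1': -28, 'c2': -14, 'y3': 76, 'tmp': -1}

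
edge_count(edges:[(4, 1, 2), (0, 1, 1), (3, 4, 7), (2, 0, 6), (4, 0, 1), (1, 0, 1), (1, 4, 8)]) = 7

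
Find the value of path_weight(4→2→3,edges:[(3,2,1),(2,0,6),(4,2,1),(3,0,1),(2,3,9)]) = 10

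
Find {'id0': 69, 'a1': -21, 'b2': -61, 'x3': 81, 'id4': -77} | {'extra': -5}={'id0': 69, 'a1': -21, 'b2': -61, 'x3': 81, 'id4': -77, 'extra': -5}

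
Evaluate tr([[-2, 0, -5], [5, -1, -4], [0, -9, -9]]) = diagonal: (-2) + (-1) + (-9)
= -12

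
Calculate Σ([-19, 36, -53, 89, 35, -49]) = 39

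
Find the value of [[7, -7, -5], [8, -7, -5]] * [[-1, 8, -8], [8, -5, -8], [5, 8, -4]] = [[-88, 51, 20], [-89, 59, 12]]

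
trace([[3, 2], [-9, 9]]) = diagonal: 3 + 9
= 12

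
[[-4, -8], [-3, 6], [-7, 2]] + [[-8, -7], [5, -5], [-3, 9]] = [[-12, -15], [2, 1], [-10, 11]]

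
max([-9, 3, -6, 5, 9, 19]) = 19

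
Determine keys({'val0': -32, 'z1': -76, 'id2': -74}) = ['val0', 'z1', 'id2']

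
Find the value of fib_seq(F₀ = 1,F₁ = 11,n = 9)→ F_2 = F_1 + F_0 = 12
F_3 = F_2 + F_1 = 23
F_4 = F_3 + F_2 = 35
...
= [1, 11, 12, 23, 35, 58, 93, 151, 244]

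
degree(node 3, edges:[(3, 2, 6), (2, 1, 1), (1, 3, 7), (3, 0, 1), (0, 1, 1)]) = 3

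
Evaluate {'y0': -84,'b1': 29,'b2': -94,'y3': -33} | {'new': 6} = {'y0': -84, 'b1': 29, 'b2': -94, 'y3': -33, 'new': 6}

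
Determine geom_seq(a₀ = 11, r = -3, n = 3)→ [11, -33, 99]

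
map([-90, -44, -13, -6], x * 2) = [-180, -88, -26, -12]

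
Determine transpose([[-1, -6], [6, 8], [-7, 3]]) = [[-1, 6, -7], [-6, 8, 3]]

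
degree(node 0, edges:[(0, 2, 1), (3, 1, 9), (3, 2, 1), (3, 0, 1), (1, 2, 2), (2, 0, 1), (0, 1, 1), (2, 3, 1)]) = incident: (0,2), (3,0), (2,0), (0,1)
= 4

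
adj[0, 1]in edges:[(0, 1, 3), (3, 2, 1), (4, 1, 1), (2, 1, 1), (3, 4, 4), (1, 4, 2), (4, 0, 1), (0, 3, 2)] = 3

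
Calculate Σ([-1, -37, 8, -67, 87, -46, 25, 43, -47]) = (-1) + (-37) + 8 + (-67) + 87 + (-46) + 25 + 43 + (-47)
= -35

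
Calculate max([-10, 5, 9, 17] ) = 17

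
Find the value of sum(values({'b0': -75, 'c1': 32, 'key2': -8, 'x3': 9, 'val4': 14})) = -28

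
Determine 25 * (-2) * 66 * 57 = -188100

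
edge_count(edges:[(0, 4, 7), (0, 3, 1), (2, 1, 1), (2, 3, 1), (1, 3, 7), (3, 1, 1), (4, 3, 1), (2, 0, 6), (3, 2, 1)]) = 9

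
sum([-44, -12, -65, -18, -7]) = -146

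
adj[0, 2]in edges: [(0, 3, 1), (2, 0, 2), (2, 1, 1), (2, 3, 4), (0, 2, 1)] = 1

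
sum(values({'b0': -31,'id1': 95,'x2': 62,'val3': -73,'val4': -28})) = (-31) + 95 + 62 + (-73) + (-28)
= 25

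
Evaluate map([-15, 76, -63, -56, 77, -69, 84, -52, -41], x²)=[225, 5776, 3969, 3136, 5929, 4761, 7056, 2704, 1681]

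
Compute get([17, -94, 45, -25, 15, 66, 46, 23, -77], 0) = 17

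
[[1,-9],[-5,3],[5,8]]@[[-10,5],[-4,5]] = [[26, -40], [38, -10], [-82, 65]]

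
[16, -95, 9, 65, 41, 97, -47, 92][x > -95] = [16, 9, 65, 41, 97, -47, 92]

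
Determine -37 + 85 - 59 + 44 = 33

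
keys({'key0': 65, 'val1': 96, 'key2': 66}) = ['key0', 'val1', 'key2']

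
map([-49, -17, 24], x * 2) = [-98, -34, 48]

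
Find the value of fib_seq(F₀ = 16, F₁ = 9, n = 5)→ F_2 = F_1 + F_0 = 25
F_3 = F_2 + F_1 = 34
F_4 = F_3 + F_2 = 59
= [16, 9, 25, 34, 59]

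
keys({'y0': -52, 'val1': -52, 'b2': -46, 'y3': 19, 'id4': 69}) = ['y0', 'val1', 'b2', 'y3', 'id4']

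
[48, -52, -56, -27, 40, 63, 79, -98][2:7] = [-56, -27, 40, 63, 79]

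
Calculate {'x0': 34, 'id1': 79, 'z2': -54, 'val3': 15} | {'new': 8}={'x0': 34, 'id1': 79, 'z2': -54, 'val3': 15, 'new': 8}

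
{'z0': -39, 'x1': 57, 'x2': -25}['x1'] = 57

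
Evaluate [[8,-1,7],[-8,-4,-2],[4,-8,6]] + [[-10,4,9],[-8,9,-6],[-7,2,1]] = [[-2, 3, 16], [-16, 5, -8], [-3, -6, 7]]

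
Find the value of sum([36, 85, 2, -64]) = 59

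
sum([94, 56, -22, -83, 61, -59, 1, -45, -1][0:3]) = slice → [94, 56, -22]
94 + 56 + (-22)
= 128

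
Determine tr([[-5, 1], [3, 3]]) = -2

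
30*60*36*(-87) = -5637600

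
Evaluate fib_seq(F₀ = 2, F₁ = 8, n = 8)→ F_2 = F_1 + F_0 = 10
F_3 = F_2 + F_1 = 18
F_4 = F_3 + F_2 = 28
...
= [2, 8, 10, 18, 28, 46, 74, 120]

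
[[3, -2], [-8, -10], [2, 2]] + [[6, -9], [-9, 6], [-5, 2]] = [[9, -11], [-17, -4], [-3, 4]]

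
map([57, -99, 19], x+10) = [67, -89, 29]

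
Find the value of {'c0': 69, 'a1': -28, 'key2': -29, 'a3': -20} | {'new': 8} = {'c0': 69, 'a1': -28, 'key2': -29, 'a3': -20, 'new': 8}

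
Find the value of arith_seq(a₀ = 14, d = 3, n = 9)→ [14, 17, 20, 23, 26, 29, 32, 35, 38]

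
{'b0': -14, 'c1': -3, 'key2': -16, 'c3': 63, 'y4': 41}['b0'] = -14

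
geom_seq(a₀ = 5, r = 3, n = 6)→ a_0 = 5*3^0 = 5
a_1 = 5*3^1 = 15
a_2 = 5*3^2 = 45
...
= [5, 15, 45, 135, 405, 1215]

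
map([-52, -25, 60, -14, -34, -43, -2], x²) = (-52)²=2704, (-25)²=625, (60)²=3600, (-14)²=196, (-34)²=1156, (-43)²=1849, (-2)²=4
= [2704, 625, 3600, 196, 1156, 1849, 4]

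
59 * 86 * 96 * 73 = 35558592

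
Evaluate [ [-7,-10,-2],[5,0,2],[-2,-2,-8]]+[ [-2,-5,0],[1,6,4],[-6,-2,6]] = [[-9, -15, -2], [6, 6, 6], [-8, -4, -2]]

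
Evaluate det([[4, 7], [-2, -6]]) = (4)*(-6) - (7)*(-2)
= -10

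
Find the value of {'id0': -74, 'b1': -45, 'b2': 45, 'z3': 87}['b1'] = -45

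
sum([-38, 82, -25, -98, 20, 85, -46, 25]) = (-38) + 82 + (-25) + (-98) + 20 + 85 + (-46) + 25
= 5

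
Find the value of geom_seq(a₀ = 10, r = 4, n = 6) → [10, 40, 160, 640, 2560, 10240]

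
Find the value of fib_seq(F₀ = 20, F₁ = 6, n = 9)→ [20, 6, 26, 32, 58, 90, 148, 238, 386]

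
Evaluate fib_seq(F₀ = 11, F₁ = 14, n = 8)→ [11, 14, 25, 39, 64, 103, 167, 270]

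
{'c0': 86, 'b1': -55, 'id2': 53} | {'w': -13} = {'c0': 86, 'b1': -55, 'id2': 53, 'w': -13}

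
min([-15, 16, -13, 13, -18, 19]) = -18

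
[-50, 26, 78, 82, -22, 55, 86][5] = 55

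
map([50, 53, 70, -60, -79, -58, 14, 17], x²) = [2500, 2809, 4900, 3600, 6241, 3364, 196, 289]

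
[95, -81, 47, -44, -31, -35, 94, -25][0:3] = [95, -81, 47]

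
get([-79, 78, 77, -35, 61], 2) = 77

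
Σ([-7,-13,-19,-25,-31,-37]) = (-7) + (-13) + (-19) + (-25) + (-31) + (-37)
= -132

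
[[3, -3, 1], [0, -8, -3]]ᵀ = [[3, 0], [-3, -8], [1, -3]]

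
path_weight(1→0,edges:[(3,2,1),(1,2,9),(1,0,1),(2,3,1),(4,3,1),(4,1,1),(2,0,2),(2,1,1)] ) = 1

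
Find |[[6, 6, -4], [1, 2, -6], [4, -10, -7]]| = -474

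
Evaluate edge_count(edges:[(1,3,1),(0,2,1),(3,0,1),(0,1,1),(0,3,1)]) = 5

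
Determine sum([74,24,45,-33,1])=111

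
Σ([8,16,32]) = 56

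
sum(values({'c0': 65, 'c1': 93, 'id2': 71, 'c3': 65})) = 294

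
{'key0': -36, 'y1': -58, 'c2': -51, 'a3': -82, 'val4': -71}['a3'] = -82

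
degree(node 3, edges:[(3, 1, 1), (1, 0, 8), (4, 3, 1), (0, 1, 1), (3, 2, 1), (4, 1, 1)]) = 3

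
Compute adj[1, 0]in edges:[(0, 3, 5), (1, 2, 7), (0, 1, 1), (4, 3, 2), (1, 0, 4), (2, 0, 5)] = 4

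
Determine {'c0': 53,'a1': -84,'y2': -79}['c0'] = 53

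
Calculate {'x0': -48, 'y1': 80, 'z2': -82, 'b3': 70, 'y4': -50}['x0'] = -48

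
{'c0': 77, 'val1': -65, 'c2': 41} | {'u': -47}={'c0': 77, 'val1': -65, 'c2': 41, 'u': -47}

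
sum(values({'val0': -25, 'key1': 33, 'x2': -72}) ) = -64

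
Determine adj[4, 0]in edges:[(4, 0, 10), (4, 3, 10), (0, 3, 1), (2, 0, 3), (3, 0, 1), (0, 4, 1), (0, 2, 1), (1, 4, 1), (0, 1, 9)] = 10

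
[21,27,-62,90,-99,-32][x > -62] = keep x where x > -62: 21✓, 27✓, -62✗, 90✓, -99✗, -32✓
= [21, 27, 90, -32]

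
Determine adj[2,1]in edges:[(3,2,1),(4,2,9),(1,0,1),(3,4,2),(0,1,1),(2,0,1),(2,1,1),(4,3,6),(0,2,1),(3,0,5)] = 1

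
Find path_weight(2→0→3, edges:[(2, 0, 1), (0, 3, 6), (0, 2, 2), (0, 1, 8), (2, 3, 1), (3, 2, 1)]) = 7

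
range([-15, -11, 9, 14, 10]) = 29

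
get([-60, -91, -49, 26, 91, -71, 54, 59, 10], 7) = 59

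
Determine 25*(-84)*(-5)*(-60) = -630000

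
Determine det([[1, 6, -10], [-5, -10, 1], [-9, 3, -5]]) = 893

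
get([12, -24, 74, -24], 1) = -24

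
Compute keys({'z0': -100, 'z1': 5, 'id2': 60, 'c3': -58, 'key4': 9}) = ['z0', 'z1', 'id2', 'c3', 'key4']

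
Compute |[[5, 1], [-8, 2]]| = (5)*(2) - (1)*(-8)
= 18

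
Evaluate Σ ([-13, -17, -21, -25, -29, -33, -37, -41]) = (-13) + (-17) + (-21) + (-25) + (-29) + (-33) + (-37) + (-41)
= -216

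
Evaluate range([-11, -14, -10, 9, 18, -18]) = 36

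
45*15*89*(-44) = -2643300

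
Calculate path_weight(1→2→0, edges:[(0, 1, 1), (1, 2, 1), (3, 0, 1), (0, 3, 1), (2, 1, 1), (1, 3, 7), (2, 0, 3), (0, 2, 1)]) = 4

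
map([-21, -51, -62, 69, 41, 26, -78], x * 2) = -21*2=-42, -51*2=-102, -62*2=-124, 69*2=138, 41*2=82, 26*2=52, -78*2=-156
= [-42, -102, -124, 138, 82, 52, -156]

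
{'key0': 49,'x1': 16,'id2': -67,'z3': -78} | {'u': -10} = {'key0': 49, 'x1': 16, 'id2': -67, 'z3': -78, 'u': -10}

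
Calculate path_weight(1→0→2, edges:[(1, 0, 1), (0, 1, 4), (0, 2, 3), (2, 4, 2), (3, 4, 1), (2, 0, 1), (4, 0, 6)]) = 4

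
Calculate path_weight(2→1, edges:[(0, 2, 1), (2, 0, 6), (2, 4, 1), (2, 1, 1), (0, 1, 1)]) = w(2→1)=1
= 1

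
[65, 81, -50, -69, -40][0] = 65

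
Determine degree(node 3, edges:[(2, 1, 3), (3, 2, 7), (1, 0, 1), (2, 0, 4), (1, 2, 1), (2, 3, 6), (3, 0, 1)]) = 3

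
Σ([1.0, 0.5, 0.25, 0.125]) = 1.0 + 0.5 + 0.25 + 0.125
= 1.875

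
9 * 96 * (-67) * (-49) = 2836512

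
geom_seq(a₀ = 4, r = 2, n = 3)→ a_0 = 4*2^0 = 4
a_1 = 4*2^1 = 8
a_2 = 4*2^2 = 16
= [4, 8, 16]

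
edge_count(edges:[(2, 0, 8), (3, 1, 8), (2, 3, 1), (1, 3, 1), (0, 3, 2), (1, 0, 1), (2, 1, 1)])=7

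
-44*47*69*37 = -5279604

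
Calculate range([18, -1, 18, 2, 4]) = 19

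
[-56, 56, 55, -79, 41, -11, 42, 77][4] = 41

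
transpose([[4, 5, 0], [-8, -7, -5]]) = [[4, -8], [5, -7], [0, -5]]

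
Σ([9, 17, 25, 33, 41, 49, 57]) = 231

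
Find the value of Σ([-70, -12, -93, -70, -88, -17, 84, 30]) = (-70) + (-12) + (-93) + (-70) + (-88) + (-17) + 84 + 30
= -236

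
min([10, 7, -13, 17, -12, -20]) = -20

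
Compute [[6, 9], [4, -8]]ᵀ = [[6, 4], [9, -8]]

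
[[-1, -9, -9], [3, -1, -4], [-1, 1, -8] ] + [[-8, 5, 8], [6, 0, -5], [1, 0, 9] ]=[[-9, -4, -1], [9, -1, -9], [0, 1, 1]]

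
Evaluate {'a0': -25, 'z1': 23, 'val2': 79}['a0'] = -25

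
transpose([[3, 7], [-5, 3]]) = [[3, -5], [7, 3]]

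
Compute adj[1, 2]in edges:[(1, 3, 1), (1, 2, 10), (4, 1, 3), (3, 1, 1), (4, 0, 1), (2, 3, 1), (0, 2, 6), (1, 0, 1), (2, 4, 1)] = 10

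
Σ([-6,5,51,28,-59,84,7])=110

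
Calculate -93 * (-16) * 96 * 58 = 8285184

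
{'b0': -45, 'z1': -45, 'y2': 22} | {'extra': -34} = {'b0': -45, 'z1': -45, 'y2': 22, 'extra': -34}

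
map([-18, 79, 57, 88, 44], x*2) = [-36, 158, 114, 176, 88]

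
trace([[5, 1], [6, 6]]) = diagonal: 5 + 6
= 11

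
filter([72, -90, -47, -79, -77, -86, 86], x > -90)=keep x where x > -90: 72✓, -90✗, -47✓, -79✓, -77✓, -86✓, 86✓
= [72, -47, -79, -77, -86, 86]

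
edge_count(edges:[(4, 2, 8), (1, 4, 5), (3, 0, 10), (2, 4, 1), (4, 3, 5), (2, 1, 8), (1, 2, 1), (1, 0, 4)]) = 8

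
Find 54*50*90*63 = 15309000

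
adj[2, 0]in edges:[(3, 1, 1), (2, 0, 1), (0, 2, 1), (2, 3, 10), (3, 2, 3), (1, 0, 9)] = 1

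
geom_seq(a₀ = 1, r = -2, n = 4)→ a_0 = 1*(-2)^0 = 1
a_1 = 1*(-2)^1 = -2
a_2 = 1*(-2)^2 = 4
...
= [1, -2, 4, -8]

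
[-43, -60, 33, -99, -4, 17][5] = 17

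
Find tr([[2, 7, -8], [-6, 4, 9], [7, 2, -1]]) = 5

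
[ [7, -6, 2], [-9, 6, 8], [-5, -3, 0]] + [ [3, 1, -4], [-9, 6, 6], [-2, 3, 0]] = [[10, -5, -2], [-18, 12, 14], [-7, 0, 0]]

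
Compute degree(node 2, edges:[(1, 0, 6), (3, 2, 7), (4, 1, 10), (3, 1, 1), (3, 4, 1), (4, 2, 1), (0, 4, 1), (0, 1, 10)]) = 2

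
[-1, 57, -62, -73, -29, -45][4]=-29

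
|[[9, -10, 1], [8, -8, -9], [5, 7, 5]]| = 1153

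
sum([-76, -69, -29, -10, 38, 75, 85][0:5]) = -146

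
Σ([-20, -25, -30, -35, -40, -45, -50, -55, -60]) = -360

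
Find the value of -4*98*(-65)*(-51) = -1299480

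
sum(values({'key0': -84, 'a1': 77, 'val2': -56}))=(-84) + 77 + (-56)
= -63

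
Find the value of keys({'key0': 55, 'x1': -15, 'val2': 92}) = ['key0', 'x1', 'val2']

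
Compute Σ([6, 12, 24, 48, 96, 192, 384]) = 762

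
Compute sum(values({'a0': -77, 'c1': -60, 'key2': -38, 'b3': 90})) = -85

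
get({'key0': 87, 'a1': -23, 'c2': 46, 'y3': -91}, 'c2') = 46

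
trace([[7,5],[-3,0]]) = diagonal: 7 + 0
= 7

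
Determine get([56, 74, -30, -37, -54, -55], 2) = -30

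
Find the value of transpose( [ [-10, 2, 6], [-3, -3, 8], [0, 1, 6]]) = [[-10, -3, 0], [2, -3, 1], [6, 8, 6]]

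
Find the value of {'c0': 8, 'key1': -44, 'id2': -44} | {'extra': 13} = {'c0': 8, 'key1': -44, 'id2': -44, 'extra': 13}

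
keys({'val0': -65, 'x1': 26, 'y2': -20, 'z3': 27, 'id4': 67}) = ['val0', 'x1', 'y2', 'z3', 'id4']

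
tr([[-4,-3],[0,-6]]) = diagonal: (-4) + (-6)
= -10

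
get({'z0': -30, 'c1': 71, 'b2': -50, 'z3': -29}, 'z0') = -30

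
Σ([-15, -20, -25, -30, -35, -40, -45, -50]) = -260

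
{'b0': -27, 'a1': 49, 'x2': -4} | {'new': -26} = {'b0': -27, 'a1': 49, 'x2': -4, 'new': -26}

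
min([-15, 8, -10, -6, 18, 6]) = -15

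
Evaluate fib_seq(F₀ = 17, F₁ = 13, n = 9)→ F_2 = F_1 + F_0 = 30
F_3 = F_2 + F_1 = 43
F_4 = F_3 + F_2 = 73
...
= [17, 13, 30, 43, 73, 116, 189, 305, 494]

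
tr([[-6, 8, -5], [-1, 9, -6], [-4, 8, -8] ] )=diagonal: (-6) + 9 + (-8)
= -5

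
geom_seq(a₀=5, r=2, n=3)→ [5, 10, 20]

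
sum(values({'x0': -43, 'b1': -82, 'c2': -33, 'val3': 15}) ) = -143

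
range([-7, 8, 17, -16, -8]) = 33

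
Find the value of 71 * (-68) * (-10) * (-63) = -3041640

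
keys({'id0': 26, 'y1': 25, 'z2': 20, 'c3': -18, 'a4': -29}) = ['id0', 'y1', 'z2', 'c3', 'a4']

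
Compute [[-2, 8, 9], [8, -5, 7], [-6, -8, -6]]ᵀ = [[-2, 8, -6], [8, -5, -8], [9, 7, -6]]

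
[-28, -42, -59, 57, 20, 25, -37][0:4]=[-28, -42, -59, 57]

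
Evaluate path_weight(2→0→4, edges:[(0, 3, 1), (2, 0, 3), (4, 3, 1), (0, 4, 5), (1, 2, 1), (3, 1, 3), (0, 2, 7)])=w(2→0)=3 + w(0→4)=5
= 8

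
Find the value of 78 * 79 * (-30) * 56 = -10352160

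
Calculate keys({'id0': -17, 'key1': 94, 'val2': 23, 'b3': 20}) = ['id0', 'key1', 'val2', 'b3']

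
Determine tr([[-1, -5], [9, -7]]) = -8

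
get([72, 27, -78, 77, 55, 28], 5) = 28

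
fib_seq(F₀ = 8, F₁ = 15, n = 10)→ [8, 15, 23, 38, 61, 99, 160, 259, 419, 678]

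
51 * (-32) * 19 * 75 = -2325600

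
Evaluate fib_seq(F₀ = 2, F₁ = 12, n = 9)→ [2, 12, 14, 26, 40, 66, 106, 172, 278]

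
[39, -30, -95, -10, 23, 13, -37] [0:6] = [39, -30, -95, -10, 23, 13]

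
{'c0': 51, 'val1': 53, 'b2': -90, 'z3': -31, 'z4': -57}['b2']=-90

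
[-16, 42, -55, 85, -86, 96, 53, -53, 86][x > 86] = keep x where x > 86: -16✗, 42✗, -55✗, 85✗, -86✗, 96✓, 53✗, -53✗, 86✗
= [96]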